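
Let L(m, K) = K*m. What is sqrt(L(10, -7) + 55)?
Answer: I*sqrt(15) ≈ 3.873*I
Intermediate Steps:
sqrt(L(10, -7) + 55) = sqrt(-7*10 + 55) = sqrt(-70 + 55) = sqrt(-15) = I*sqrt(15)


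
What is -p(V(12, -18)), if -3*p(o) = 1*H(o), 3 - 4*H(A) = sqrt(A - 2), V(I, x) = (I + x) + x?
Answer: 1/4 - I*sqrt(26)/12 ≈ 0.25 - 0.42492*I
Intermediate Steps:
V(I, x) = I + 2*x
H(A) = 3/4 - sqrt(-2 + A)/4 (H(A) = 3/4 - sqrt(A - 2)/4 = 3/4 - sqrt(-2 + A)/4)
p(o) = -1/4 + sqrt(-2 + o)/12 (p(o) = -(3/4 - sqrt(-2 + o)/4)/3 = -1/4 + sqrt(-2 + o)/12)
-p(V(12, -18)) = -(-1/4 + sqrt(-2 + (12 + 2*(-18)))/12) = -(-1/4 + sqrt(-2 + (12 - 36))/12) = -(-1/4 + sqrt(-2 - 24)/12) = -(-1/4 + sqrt(-26)/12) = -(-1/4 + (I*sqrt(26))/12) = -(-1/4 + I*sqrt(26)/12) = 1/4 - I*sqrt(26)/12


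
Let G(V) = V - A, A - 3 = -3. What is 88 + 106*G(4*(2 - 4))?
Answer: -760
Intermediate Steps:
A = 0 (A = 3 - 3 = 0)
G(V) = V (G(V) = V - 1*0 = V + 0 = V)
88 + 106*G(4*(2 - 4)) = 88 + 106*(4*(2 - 4)) = 88 + 106*(4*(-2)) = 88 + 106*(-8) = 88 - 848 = -760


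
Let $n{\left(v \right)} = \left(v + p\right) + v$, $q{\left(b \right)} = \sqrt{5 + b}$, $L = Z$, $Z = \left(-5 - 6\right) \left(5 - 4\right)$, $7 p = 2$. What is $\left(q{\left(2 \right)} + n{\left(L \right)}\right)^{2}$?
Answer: $\frac{23447}{49} - \frac{304 \sqrt{7}}{7} \approx 363.61$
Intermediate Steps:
$p = \frac{2}{7}$ ($p = \frac{1}{7} \cdot 2 = \frac{2}{7} \approx 0.28571$)
$Z = -11$ ($Z = \left(-11\right) 1 = -11$)
$L = -11$
$n{\left(v \right)} = \frac{2}{7} + 2 v$ ($n{\left(v \right)} = \left(v + \frac{2}{7}\right) + v = \left(\frac{2}{7} + v\right) + v = \frac{2}{7} + 2 v$)
$\left(q{\left(2 \right)} + n{\left(L \right)}\right)^{2} = \left(\sqrt{5 + 2} + \left(\frac{2}{7} + 2 \left(-11\right)\right)\right)^{2} = \left(\sqrt{7} + \left(\frac{2}{7} - 22\right)\right)^{2} = \left(\sqrt{7} - \frac{152}{7}\right)^{2} = \left(- \frac{152}{7} + \sqrt{7}\right)^{2}$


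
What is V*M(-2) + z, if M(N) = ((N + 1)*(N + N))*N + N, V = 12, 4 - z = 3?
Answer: -119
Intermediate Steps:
z = 1 (z = 4 - 1*3 = 4 - 3 = 1)
M(N) = N + 2*N**2*(1 + N) (M(N) = ((1 + N)*(2*N))*N + N = (2*N*(1 + N))*N + N = 2*N**2*(1 + N) + N = N + 2*N**2*(1 + N))
V*M(-2) + z = 12*(-2*(1 + 2*(-2) + 2*(-2)**2)) + 1 = 12*(-2*(1 - 4 + 2*4)) + 1 = 12*(-2*(1 - 4 + 8)) + 1 = 12*(-2*5) + 1 = 12*(-10) + 1 = -120 + 1 = -119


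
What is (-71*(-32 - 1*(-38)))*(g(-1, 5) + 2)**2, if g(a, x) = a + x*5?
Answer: -287976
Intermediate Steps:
g(a, x) = a + 5*x
(-71*(-32 - 1*(-38)))*(g(-1, 5) + 2)**2 = (-71*(-32 - 1*(-38)))*((-1 + 5*5) + 2)**2 = (-71*(-32 + 38))*((-1 + 25) + 2)**2 = (-71*6)*(24 + 2)**2 = -426*26**2 = -426*676 = -287976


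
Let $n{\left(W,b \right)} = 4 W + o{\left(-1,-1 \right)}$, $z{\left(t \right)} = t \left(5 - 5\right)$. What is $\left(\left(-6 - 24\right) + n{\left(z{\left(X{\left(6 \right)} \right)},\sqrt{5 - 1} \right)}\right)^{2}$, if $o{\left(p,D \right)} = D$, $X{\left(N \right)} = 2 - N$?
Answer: $961$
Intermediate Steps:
$z{\left(t \right)} = 0$ ($z{\left(t \right)} = t 0 = 0$)
$n{\left(W,b \right)} = -1 + 4 W$ ($n{\left(W,b \right)} = 4 W - 1 = -1 + 4 W$)
$\left(\left(-6 - 24\right) + n{\left(z{\left(X{\left(6 \right)} \right)},\sqrt{5 - 1} \right)}\right)^{2} = \left(\left(-6 - 24\right) + \left(-1 + 4 \cdot 0\right)\right)^{2} = \left(-30 + \left(-1 + 0\right)\right)^{2} = \left(-30 - 1\right)^{2} = \left(-31\right)^{2} = 961$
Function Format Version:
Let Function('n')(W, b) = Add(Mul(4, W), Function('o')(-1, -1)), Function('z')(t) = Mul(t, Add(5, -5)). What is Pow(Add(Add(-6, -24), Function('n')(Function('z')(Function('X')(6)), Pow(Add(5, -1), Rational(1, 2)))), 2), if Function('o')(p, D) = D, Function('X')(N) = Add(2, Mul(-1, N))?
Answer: 961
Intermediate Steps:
Function('z')(t) = 0 (Function('z')(t) = Mul(t, 0) = 0)
Function('n')(W, b) = Add(-1, Mul(4, W)) (Function('n')(W, b) = Add(Mul(4, W), -1) = Add(-1, Mul(4, W)))
Pow(Add(Add(-6, -24), Function('n')(Function('z')(Function('X')(6)), Pow(Add(5, -1), Rational(1, 2)))), 2) = Pow(Add(Add(-6, -24), Add(-1, Mul(4, 0))), 2) = Pow(Add(-30, Add(-1, 0)), 2) = Pow(Add(-30, -1), 2) = Pow(-31, 2) = 961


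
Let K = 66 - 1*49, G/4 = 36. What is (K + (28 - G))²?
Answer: 9801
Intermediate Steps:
G = 144 (G = 4*36 = 144)
K = 17 (K = 66 - 49 = 17)
(K + (28 - G))² = (17 + (28 - 1*144))² = (17 + (28 - 144))² = (17 - 116)² = (-99)² = 9801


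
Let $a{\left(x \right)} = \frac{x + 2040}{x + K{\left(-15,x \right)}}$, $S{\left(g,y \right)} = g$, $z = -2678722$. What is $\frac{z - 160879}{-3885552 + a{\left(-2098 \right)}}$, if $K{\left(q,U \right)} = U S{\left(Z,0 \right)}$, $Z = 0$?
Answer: $\frac{2978741449}{4075944019} \approx 0.73081$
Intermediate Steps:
$K{\left(q,U \right)} = 0$ ($K{\left(q,U \right)} = U 0 = 0$)
$a{\left(x \right)} = \frac{2040 + x}{x}$ ($a{\left(x \right)} = \frac{x + 2040}{x + 0} = \frac{2040 + x}{x}$)
$\frac{z - 160879}{-3885552 + a{\left(-2098 \right)}} = \frac{-2678722 - 160879}{-3885552 + \frac{2040 - 2098}{-2098}} = - \frac{2839601}{-3885552 - - \frac{29}{1049}} = - \frac{2839601}{-3885552 + \frac{29}{1049}} = - \frac{2839601}{- \frac{4075944019}{1049}} = \left(-2839601\right) \left(- \frac{1049}{4075944019}\right) = \frac{2978741449}{4075944019}$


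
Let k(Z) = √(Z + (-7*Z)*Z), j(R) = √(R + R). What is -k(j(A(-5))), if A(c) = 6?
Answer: -3^(¼)*√(2 - 28*√3) ≈ -8.9742*I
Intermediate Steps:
j(R) = √2*√R (j(R) = √(2*R) = √2*√R)
k(Z) = √(Z - 7*Z²)
-k(j(A(-5))) = -√((√2*√6)*(1 - 7*√2*√6)) = -√((2*√3)*(1 - 14*√3)) = -√(2*√3*(1 - 14*√3)) = -√2*3^(¼)*√(1 - 14*√3)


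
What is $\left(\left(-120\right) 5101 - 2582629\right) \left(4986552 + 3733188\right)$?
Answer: $-27857380645260$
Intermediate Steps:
$\left(\left(-120\right) 5101 - 2582629\right) \left(4986552 + 3733188\right) = \left(-612120 - 2582629\right) 8719740 = \left(-3194749\right) 8719740 = -27857380645260$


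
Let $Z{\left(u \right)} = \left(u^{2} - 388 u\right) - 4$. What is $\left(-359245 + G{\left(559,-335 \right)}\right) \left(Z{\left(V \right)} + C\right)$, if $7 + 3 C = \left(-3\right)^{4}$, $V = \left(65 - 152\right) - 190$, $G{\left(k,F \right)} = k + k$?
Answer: $- \frac{197928555979}{3} \approx -6.5976 \cdot 10^{10}$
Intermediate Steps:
$G{\left(k,F \right)} = 2 k$
$V = -277$ ($V = -87 - 190 = -277$)
$Z{\left(u \right)} = -4 + u^{2} - 388 u$
$C = \frac{74}{3}$ ($C = - \frac{7}{3} + \frac{\left(-3\right)^{4}}{3} = - \frac{7}{3} + \frac{1}{3} \cdot 81 = - \frac{7}{3} + 27 = \frac{74}{3} \approx 24.667$)
$\left(-359245 + G{\left(559,-335 \right)}\right) \left(Z{\left(V \right)} + C\right) = \left(-359245 + 2 \cdot 559\right) \left(\left(-4 + \left(-277\right)^{2} - -107476\right) + \frac{74}{3}\right) = \left(-359245 + 1118\right) \left(\left(-4 + 76729 + 107476\right) + \frac{74}{3}\right) = - 358127 \left(184201 + \frac{74}{3}\right) = \left(-358127\right) \frac{552677}{3} = - \frac{197928555979}{3}$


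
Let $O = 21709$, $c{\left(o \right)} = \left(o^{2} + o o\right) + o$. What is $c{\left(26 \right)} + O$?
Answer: $23087$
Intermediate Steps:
$c{\left(o \right)} = o + 2 o^{2}$ ($c{\left(o \right)} = \left(o^{2} + o^{2}\right) + o = 2 o^{2} + o = o + 2 o^{2}$)
$c{\left(26 \right)} + O = 26 \left(1 + 2 \cdot 26\right) + 21709 = 26 \left(1 + 52\right) + 21709 = 26 \cdot 53 + 21709 = 1378 + 21709 = 23087$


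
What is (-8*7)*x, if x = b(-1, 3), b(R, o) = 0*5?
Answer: 0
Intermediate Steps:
b(R, o) = 0
x = 0
(-8*7)*x = -8*7*0 = -56*0 = 0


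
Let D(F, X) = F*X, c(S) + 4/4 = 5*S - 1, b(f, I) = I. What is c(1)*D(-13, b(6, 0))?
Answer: 0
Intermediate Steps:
c(S) = -2 + 5*S (c(S) = -1 + (5*S - 1) = -1 + (-1 + 5*S) = -2 + 5*S)
c(1)*D(-13, b(6, 0)) = (-2 + 5*1)*(-13*0) = (-2 + 5)*0 = 3*0 = 0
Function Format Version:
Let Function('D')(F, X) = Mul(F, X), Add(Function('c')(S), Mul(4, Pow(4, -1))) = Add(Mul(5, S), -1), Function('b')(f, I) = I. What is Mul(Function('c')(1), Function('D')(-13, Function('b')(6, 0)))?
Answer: 0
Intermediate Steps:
Function('c')(S) = Add(-2, Mul(5, S)) (Function('c')(S) = Add(-1, Add(Mul(5, S), -1)) = Add(-1, Add(-1, Mul(5, S))) = Add(-2, Mul(5, S)))
Mul(Function('c')(1), Function('D')(-13, Function('b')(6, 0))) = Mul(Add(-2, Mul(5, 1)), Mul(-13, 0)) = Mul(Add(-2, 5), 0) = Mul(3, 0) = 0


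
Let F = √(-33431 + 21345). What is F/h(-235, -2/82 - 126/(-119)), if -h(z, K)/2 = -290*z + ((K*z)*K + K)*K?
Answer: -338608873*I*√12086/45976955528584 ≈ -0.00080965*I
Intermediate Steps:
F = I*√12086 (F = √(-12086) = I*√12086 ≈ 109.94*I)
h(z, K) = 580*z - 2*K*(K + z*K²) (h(z, K) = -2*(-290*z + ((K*z)*K + K)*K) = -2*(-290*z + (z*K² + K)*K) = -2*(-290*z + (K + z*K²)*K) = -2*(-290*z + K*(K + z*K²)) = 580*z - 2*K*(K + z*K²))
F/h(-235, -2/82 - 126/(-119)) = (I*√12086)/(-2*(-2/82 - 126/(-119))² + 580*(-235) - 2*(-235)*(-2/82 - 126/(-119))³) = (I*√12086)/(-2*(-2*1/82 - 126*(-1/119))² - 136300 - 2*(-235)*(-2*1/82 - 126*(-1/119))³) = (I*√12086)/(-2*(-1/41 + 18/17)² - 136300 - 2*(-235)*(-1/41 + 18/17)³) = (I*√12086)/(-2*(721/697)² - 136300 - 2*(-235)*(721/697)³) = (I*√12086)/(-2*519841/485809 - 136300 - 2*(-235)*374805361/338608873) = (I*√12086)/(-1039682/485809 - 136300 + 176158519670/338608873) = (I*√12086)/(-45976955528584/338608873) = (I*√12086)*(-338608873/45976955528584) = -338608873*I*√12086/45976955528584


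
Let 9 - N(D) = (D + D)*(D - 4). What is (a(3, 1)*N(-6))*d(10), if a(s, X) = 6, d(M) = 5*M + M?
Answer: -39960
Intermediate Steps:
d(M) = 6*M
N(D) = 9 - 2*D*(-4 + D) (N(D) = 9 - (D + D)*(D - 4) = 9 - 2*D*(-4 + D))
(a(3, 1)*N(-6))*d(10) = (6*(9 - 2*(-6)² + 8*(-6)))*(6*10) = (6*(9 - 2*36 - 48))*60 = (6*(9 - 72 - 48))*60 = (6*(-111))*60 = -666*60 = -39960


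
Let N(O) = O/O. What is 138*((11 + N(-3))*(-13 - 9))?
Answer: -36432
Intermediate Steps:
N(O) = 1
138*((11 + N(-3))*(-13 - 9)) = 138*((11 + 1)*(-13 - 9)) = 138*(12*(-22)) = 138*(-264) = -36432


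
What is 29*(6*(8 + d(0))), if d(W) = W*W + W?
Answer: 1392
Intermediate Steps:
d(W) = W + W² (d(W) = W² + W = W + W²)
29*(6*(8 + d(0))) = 29*(6*(8 + 0*(1 + 0))) = 29*(6*(8 + 0*1)) = 29*(6*(8 + 0)) = 29*(6*8) = 29*48 = 1392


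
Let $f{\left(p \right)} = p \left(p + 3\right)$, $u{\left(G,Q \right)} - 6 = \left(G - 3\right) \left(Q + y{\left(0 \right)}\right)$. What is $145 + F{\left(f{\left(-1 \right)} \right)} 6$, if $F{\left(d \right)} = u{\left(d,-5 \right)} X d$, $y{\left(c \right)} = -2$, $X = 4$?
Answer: $-1823$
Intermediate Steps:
$u{\left(G,Q \right)} = 6 + \left(-3 + G\right) \left(-2 + Q\right)$ ($u{\left(G,Q \right)} = 6 + \left(G - 3\right) \left(Q - 2\right) = 6 + \left(-3 + G\right) \left(-2 + Q\right)$)
$f{\left(p \right)} = p \left(3 + p\right)$
$F{\left(d \right)} = d \left(108 - 28 d\right)$ ($F{\left(d \right)} = \left(12 - -15 - 2 d + d \left(-5\right)\right) 4 d = \left(12 + 15 - 2 d - 5 d\right) 4 d = \left(27 - 7 d\right) 4 d = \left(108 - 28 d\right) d = d \left(108 - 28 d\right)$)
$145 + F{\left(f{\left(-1 \right)} \right)} 6 = 145 + 4 \left(- (3 - 1)\right) \left(27 - 7 \left(- (3 - 1)\right)\right) 6 = 145 + 4 \left(\left(-1\right) 2\right) \left(27 - 7 \left(\left(-1\right) 2\right)\right) 6 = 145 + 4 \left(-2\right) \left(27 - -14\right) 6 = 145 + 4 \left(-2\right) \left(27 + 14\right) 6 = 145 + 4 \left(-2\right) 41 \cdot 6 = 145 - 1968 = -1823$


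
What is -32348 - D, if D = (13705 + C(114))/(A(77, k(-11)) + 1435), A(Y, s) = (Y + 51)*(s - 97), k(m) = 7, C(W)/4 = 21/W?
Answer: -6198101611/191615 ≈ -32347.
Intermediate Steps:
C(W) = 84/W (C(W) = 4*(21/W) = 84/W)
A(Y, s) = (-97 + s)*(51 + Y) (A(Y, s) = (51 + Y)*(-97 + s) = (-97 + s)*(51 + Y))
D = -260409/191615 (D = (13705 + 84/114)/((-4947 - 97*77 + 51*7 + 77*7) + 1435) = (13705 + 84*(1/114))/((-4947 - 7469 + 357 + 539) + 1435) = (13705 + 14/19)/(-11520 + 1435) = (260409/19)/(-10085) = (260409/19)*(-1/10085) = -260409/191615 ≈ -1.3590)
-32348 - D = -32348 - 1*(-260409/191615) = -32348 + 260409/191615 = -6198101611/191615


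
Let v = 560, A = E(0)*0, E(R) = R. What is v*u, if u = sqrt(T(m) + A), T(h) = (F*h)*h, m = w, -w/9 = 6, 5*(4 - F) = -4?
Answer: 12096*sqrt(30) ≈ 66253.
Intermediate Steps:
F = 24/5 (F = 4 - 1/5*(-4) = 4 + 4/5 = 24/5 ≈ 4.8000)
w = -54 (w = -9*6 = -54)
m = -54
A = 0 (A = 0*0 = 0)
T(h) = 24*h**2/5 (T(h) = (24*h/5)*h = 24*h**2/5)
u = 108*sqrt(30)/5 (u = sqrt((24/5)*(-54)**2 + 0) = sqrt((24/5)*2916 + 0) = sqrt(69984/5 + 0) = sqrt(69984/5) = 108*sqrt(30)/5 ≈ 118.31)
v*u = 560*(108*sqrt(30)/5) = 12096*sqrt(30)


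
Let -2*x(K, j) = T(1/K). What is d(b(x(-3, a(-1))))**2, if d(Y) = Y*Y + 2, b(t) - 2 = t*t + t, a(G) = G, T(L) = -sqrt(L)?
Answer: 622633/20736 + 18515*I*sqrt(3)/2592 ≈ 30.027 + 12.372*I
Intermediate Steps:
x(K, j) = sqrt(1/K)/2 (x(K, j) = -(-1)*sqrt(1/K)/2 = sqrt(1/K)/2)
b(t) = 2 + t + t**2 (b(t) = 2 + (t*t + t) = 2 + (t**2 + t) = 2 + (t + t**2) = 2 + t + t**2)
d(Y) = 2 + Y**2 (d(Y) = Y**2 + 2 = 2 + Y**2)
d(b(x(-3, a(-1))))**2 = (2 + (2 + sqrt(1/(-3))/2 + (sqrt(1/(-3))/2)**2)**2)**2 = (2 + (2 + sqrt(-1/3)/2 + (sqrt(-1/3)/2)**2)**2)**2 = (2 + (2 + (I*sqrt(3)/3)/2 + ((I*sqrt(3)/3)/2)**2)**2)**2 = (2 + (2 + I*sqrt(3)/6 + (I*sqrt(3)/6)**2)**2)**2 = (2 + (2 + I*sqrt(3)/6 - 1/12)**2)**2 = (2 + (23/12 + I*sqrt(3)/6)**2)**2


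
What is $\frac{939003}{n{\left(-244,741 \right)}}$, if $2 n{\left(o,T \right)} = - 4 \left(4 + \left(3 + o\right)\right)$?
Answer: $\frac{313001}{158} \approx 1981.0$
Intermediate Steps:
$n{\left(o,T \right)} = -14 - 2 o$ ($n{\left(o,T \right)} = \frac{\left(-4\right) \left(4 + \left(3 + o\right)\right)}{2} = \frac{\left(-4\right) \left(7 + o\right)}{2} = \frac{-28 - 4 o}{2} = -14 - 2 o$)
$\frac{939003}{n{\left(-244,741 \right)}} = \frac{939003}{-14 - -488} = \frac{939003}{-14 + 488} = \frac{939003}{474} = 939003 \cdot \frac{1}{474} = \frac{313001}{158}$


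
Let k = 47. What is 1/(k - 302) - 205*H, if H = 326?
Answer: -17041651/255 ≈ -66830.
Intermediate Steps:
1/(k - 302) - 205*H = 1/(47 - 302) - 205*326 = 1/(-255) - 66830 = -1/255 - 66830 = -17041651/255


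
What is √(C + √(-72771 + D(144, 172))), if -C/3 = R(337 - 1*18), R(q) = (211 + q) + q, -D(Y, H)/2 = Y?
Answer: √(-2547 + 7*I*√1491) ≈ 2.6741 + 50.539*I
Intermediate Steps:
D(Y, H) = -2*Y
R(q) = 211 + 2*q
C = -2547 (C = -3*(211 + 2*(337 - 1*18)) = -3*(211 + 2*(337 - 18)) = -3*(211 + 2*319) = -3*(211 + 638) = -3*849 = -2547)
√(C + √(-72771 + D(144, 172))) = √(-2547 + √(-72771 - 2*144)) = √(-2547 + √(-72771 - 288)) = √(-2547 + √(-73059)) = √(-2547 + 7*I*√1491)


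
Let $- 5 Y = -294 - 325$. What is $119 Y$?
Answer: $\frac{73661}{5} \approx 14732.0$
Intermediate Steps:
$Y = \frac{619}{5}$ ($Y = - \frac{-294 - 325}{5} = \left(- \frac{1}{5}\right) \left(-619\right) = \frac{619}{5} \approx 123.8$)
$119 Y = 119 \cdot \frac{619}{5} = \frac{73661}{5}$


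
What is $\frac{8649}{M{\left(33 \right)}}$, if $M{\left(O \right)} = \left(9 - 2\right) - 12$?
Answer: $- \frac{8649}{5} \approx -1729.8$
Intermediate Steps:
$M{\left(O \right)} = -5$ ($M{\left(O \right)} = 7 - 12 = -5$)
$\frac{8649}{M{\left(33 \right)}} = \frac{8649}{-5} = 8649 \left(- \frac{1}{5}\right) = - \frac{8649}{5}$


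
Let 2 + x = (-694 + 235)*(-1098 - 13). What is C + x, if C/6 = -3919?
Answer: 486433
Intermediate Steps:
C = -23514 (C = 6*(-3919) = -23514)
x = 509947 (x = -2 + (-694 + 235)*(-1098 - 13) = -2 - 459*(-1111) = -2 + 509949 = 509947)
C + x = -23514 + 509947 = 486433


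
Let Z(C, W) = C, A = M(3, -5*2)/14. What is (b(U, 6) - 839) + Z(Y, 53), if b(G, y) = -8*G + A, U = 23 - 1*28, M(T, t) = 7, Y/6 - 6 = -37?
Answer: -1969/2 ≈ -984.50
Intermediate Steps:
Y = -186 (Y = 36 + 6*(-37) = 36 - 222 = -186)
A = ½ (A = 7/14 = 7*(1/14) = ½ ≈ 0.50000)
U = -5 (U = 23 - 28 = -5)
b(G, y) = ½ - 8*G (b(G, y) = -8*G + ½ = ½ - 8*G)
(b(U, 6) - 839) + Z(Y, 53) = ((½ - 8*(-5)) - 839) - 186 = ((½ + 40) - 839) - 186 = (81/2 - 839) - 186 = -1597/2 - 186 = -1969/2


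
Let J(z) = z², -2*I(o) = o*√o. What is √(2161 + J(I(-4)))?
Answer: √2145 ≈ 46.314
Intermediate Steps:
I(o) = -o^(3/2)/2 (I(o) = -o*√o/2 = -o^(3/2)/2)
√(2161 + J(I(-4))) = √(2161 + (-(-4)*I)²) = √(2161 + (4*I)²) = √(2161 - 16) = √2145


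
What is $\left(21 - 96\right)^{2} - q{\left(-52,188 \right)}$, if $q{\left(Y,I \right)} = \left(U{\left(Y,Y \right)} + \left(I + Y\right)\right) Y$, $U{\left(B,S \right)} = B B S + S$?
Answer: $-7301623$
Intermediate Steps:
$U{\left(B,S \right)} = S + S B^{2}$ ($U{\left(B,S \right)} = B^{2} S + S = S B^{2} + S = S + S B^{2}$)
$q{\left(Y,I \right)} = Y \left(I + Y + Y \left(1 + Y^{2}\right)\right)$ ($q{\left(Y,I \right)} = \left(Y \left(1 + Y^{2}\right) + \left(I + Y\right)\right) Y = \left(I + Y + Y \left(1 + Y^{2}\right)\right) Y = Y \left(I + Y + Y \left(1 + Y^{2}\right)\right)$)
$\left(21 - 96\right)^{2} - q{\left(-52,188 \right)} = \left(21 - 96\right)^{2} - - 52 \left(188 + \left(-52\right)^{3} + 2 \left(-52\right)\right) = \left(-75\right)^{2} - - 52 \left(188 - 140608 - 104\right) = 5625 - \left(-52\right) \left(-140524\right) = 5625 - 7307248 = -7301623$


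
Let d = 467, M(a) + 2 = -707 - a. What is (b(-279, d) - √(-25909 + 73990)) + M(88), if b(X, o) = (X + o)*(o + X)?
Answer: 34547 - √48081 ≈ 34328.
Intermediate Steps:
M(a) = -709 - a (M(a) = -2 + (-707 - a) = -709 - a)
b(X, o) = (X + o)² (b(X, o) = (X + o)*(X + o) = (X + o)²)
(b(-279, d) - √(-25909 + 73990)) + M(88) = ((-279 + 467)² - √(-25909 + 73990)) + (-709 - 1*88) = (188² - √48081) + (-709 - 88) = (35344 - √48081) - 797 = 34547 - √48081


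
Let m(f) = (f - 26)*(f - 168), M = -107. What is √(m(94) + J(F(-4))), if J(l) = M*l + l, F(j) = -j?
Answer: 4*I*√341 ≈ 73.865*I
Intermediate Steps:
m(f) = (-168 + f)*(-26 + f) (m(f) = (-26 + f)*(-168 + f) = (-168 + f)*(-26 + f))
J(l) = -106*l (J(l) = -107*l + l = -106*l)
√(m(94) + J(F(-4))) = √((4368 + 94² - 194*94) - (-106)*(-4)) = √((4368 + 8836 - 18236) - 106*4) = √(-5032 - 424) = √(-5456) = 4*I*√341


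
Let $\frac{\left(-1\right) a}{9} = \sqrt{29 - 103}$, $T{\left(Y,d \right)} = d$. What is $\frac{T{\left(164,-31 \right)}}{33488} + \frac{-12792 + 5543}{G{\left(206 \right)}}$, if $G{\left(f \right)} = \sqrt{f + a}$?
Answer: $- \frac{31}{33488} - \frac{7249}{\sqrt{206 - 9 i \sqrt{74}}} \approx -480.78 - 87.362 i$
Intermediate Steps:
$a = - 9 i \sqrt{74}$ ($a = - 9 \sqrt{29 - 103} = - 9 \sqrt{-74} = - 9 i \sqrt{74} \approx - 77.421 i$)
$G{\left(f \right)} = \sqrt{f - 9 i \sqrt{74}}$
$\frac{T{\left(164,-31 \right)}}{33488} + \frac{-12792 + 5543}{G{\left(206 \right)}} = - \frac{31}{33488} + \frac{-12792 + 5543}{\sqrt{206 - 9 i \sqrt{74}}} = \left(-31\right) \frac{1}{33488} - \frac{7249}{\sqrt{206 - 9 i \sqrt{74}}} = - \frac{31}{33488} - \frac{7249}{\sqrt{206 - 9 i \sqrt{74}}}$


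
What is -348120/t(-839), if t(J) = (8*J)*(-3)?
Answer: -14505/839 ≈ -17.288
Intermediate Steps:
t(J) = -24*J
-348120/t(-839) = -348120/((-24*(-839))) = -348120/20136 = -348120*1/20136 = -14505/839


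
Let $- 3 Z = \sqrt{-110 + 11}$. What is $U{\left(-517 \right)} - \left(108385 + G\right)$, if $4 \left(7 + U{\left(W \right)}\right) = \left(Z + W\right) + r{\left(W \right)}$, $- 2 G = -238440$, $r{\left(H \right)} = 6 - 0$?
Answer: $- \frac{910959}{4} - \frac{i \sqrt{11}}{4} \approx -2.2774 \cdot 10^{5} - 0.82916 i$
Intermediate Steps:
$r{\left(H \right)} = 6$ ($r{\left(H \right)} = 6 + 0 = 6$)
$G = 119220$ ($G = \left(- \frac{1}{2}\right) \left(-238440\right) = 119220$)
$Z = - i \sqrt{11}$ ($Z = - \frac{\sqrt{-110 + 11}}{3} = - \frac{\sqrt{-99}}{3} = - \frac{3 i \sqrt{11}}{3} = - i \sqrt{11} \approx - 3.3166 i$)
$U{\left(W \right)} = - \frac{11}{2} + \frac{W}{4} - \frac{i \sqrt{11}}{4}$ ($U{\left(W \right)} = -7 + \frac{\left(- i \sqrt{11} + W\right) + 6}{4} = -7 + \frac{\left(W - i \sqrt{11}\right) + 6}{4} = -7 + \frac{6 + W - i \sqrt{11}}{4} = -7 + \left(\frac{3}{2} + \frac{W}{4} - \frac{i \sqrt{11}}{4}\right) = - \frac{11}{2} + \frac{W}{4} - \frac{i \sqrt{11}}{4}$)
$U{\left(-517 \right)} - \left(108385 + G\right) = \left(- \frac{11}{2} + \frac{1}{4} \left(-517\right) - \frac{i \sqrt{11}}{4}\right) - 227605 = \left(- \frac{11}{2} - \frac{517}{4} - \frac{i \sqrt{11}}{4}\right) - 227605 = \left(- \frac{539}{4} - \frac{i \sqrt{11}}{4}\right) - 227605 = - \frac{910959}{4} - \frac{i \sqrt{11}}{4}$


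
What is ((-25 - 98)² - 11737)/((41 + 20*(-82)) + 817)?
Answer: -1696/391 ≈ -4.3376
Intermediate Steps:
((-25 - 98)² - 11737)/((41 + 20*(-82)) + 817) = ((-123)² - 11737)/((41 - 1640) + 817) = (15129 - 11737)/(-1599 + 817) = 3392/(-782) = 3392*(-1/782) = -1696/391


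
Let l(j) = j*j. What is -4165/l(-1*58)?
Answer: -4165/3364 ≈ -1.2381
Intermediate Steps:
l(j) = j²
-4165/l(-1*58) = -4165/((-1*58)²) = -4165/((-58)²) = -4165/3364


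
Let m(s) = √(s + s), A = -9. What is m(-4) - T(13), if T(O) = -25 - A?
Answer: 16 + 2*I*√2 ≈ 16.0 + 2.8284*I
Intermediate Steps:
T(O) = -16 (T(O) = -25 - 1*(-9) = -25 + 9 = -16)
m(s) = √2*√s (m(s) = √(2*s) = √2*√s)
m(-4) - T(13) = √2*√(-4) - 1*(-16) = √2*(2*I) + 16 = 2*I*√2 + 16 = 16 + 2*I*√2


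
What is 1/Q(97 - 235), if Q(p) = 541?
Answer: 1/541 ≈ 0.0018484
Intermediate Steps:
1/Q(97 - 235) = 1/541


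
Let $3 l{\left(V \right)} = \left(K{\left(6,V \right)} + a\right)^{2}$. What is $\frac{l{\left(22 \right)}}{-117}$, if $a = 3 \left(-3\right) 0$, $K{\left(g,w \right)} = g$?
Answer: $- \frac{4}{39} \approx -0.10256$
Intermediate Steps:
$a = 0$ ($a = \left(-9\right) 0 = 0$)
$l{\left(V \right)} = 12$ ($l{\left(V \right)} = \frac{\left(6 + 0\right)^{2}}{3} = \frac{6^{2}}{3} = \frac{1}{3} \cdot 36 = 12$)
$\frac{l{\left(22 \right)}}{-117} = \frac{12}{-117} = 12 \left(- \frac{1}{117}\right) = - \frac{4}{39}$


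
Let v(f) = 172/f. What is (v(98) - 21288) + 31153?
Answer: 483471/49 ≈ 9866.8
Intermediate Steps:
(v(98) - 21288) + 31153 = (172/98 - 21288) + 31153 = (172*(1/98) - 21288) + 31153 = (86/49 - 21288) + 31153 = -1043026/49 + 31153 = 483471/49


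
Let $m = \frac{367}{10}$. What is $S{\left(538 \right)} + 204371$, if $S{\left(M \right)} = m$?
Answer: $\frac{2044077}{10} \approx 2.0441 \cdot 10^{5}$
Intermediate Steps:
$m = \frac{367}{10}$ ($m = 367 \cdot \frac{1}{10} = \frac{367}{10} \approx 36.7$)
$S{\left(M \right)} = \frac{367}{10}$
$S{\left(538 \right)} + 204371 = \frac{367}{10} + 204371 = \frac{2044077}{10}$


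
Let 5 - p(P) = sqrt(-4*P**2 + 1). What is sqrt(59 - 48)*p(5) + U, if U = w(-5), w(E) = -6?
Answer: -6 - 33*I + 5*sqrt(11) ≈ 10.583 - 33.0*I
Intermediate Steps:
U = -6
p(P) = 5 - sqrt(1 - 4*P**2) (p(P) = 5 - sqrt(-4*P**2 + 1) = 5 - sqrt(1 - 4*P**2))
sqrt(59 - 48)*p(5) + U = sqrt(59 - 48)*(5 - sqrt(1 - 4*5**2)) - 6 = sqrt(11)*(5 - sqrt(1 - 4*25)) - 6 = sqrt(11)*(5 - sqrt(1 - 100)) - 6 = sqrt(11)*(5 - sqrt(-99)) - 6 = sqrt(11)*(5 - 3*I*sqrt(11)) - 6 = -6 + sqrt(11)*(5 - 3*I*sqrt(11))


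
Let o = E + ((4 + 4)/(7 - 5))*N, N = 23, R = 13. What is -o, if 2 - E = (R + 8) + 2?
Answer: -71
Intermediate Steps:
E = -21 (E = 2 - ((13 + 8) + 2) = 2 - (21 + 2) = 2 - 1*23 = 2 - 23 = -21)
o = 71 (o = -21 + ((4 + 4)/(7 - 5))*23 = -21 + (8/2)*23 = -21 + (8*(½))*23 = -21 + 4*23 = -21 + 92 = 71)
-o = -1*71 = -71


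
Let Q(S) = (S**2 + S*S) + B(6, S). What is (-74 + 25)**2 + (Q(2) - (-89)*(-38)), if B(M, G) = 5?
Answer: -968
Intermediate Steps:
Q(S) = 5 + 2*S**2 (Q(S) = (S**2 + S*S) + 5 = (S**2 + S**2) + 5 = 2*S**2 + 5 = 5 + 2*S**2)
(-74 + 25)**2 + (Q(2) - (-89)*(-38)) = (-74 + 25)**2 + ((5 + 2*2**2) - (-89)*(-38)) = (-49)**2 + ((5 + 2*4) - 89*38) = 2401 + ((5 + 8) - 3382) = 2401 + (13 - 3382) = 2401 - 3369 = -968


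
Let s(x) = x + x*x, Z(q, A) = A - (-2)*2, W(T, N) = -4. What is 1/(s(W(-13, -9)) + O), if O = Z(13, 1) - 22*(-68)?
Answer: 1/1513 ≈ 0.00066094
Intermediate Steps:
Z(q, A) = 4 + A (Z(q, A) = A - 1*(-4) = A + 4 = 4 + A)
s(x) = x + x²
O = 1501 (O = (4 + 1) - 22*(-68) = 5 + 1496 = 1501)
1/(s(W(-13, -9)) + O) = 1/(-4*(1 - 4) + 1501) = 1/(-4*(-3) + 1501) = 1/(12 + 1501) = 1/1513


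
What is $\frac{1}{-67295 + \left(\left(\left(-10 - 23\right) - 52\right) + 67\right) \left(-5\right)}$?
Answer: $- \frac{1}{67205} \approx -1.488 \cdot 10^{-5}$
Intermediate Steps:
$\frac{1}{-67295 + \left(\left(\left(-10 - 23\right) - 52\right) + 67\right) \left(-5\right)} = \frac{1}{-67295 + \left(\left(-33 - 52\right) + 67\right) \left(-5\right)} = \frac{1}{-67295 + \left(-85 + 67\right) \left(-5\right)} = \frac{1}{-67295 - -90} = \frac{1}{-67295 + 90} = \frac{1}{-67205} = - \frac{1}{67205}$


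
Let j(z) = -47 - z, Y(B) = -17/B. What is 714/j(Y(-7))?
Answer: -2499/173 ≈ -14.445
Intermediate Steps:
714/j(Y(-7)) = 714/(-47 - (-17)/(-7)) = 714/(-47 - (-17)*(-1)/7) = 714/(-47 - 1*17/7) = 714/(-47 - 17/7) = 714/(-346/7) = 714*(-7/346) = -2499/173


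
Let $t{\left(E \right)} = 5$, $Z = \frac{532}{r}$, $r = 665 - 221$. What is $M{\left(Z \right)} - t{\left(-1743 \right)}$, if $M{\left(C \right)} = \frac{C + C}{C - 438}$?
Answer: $- \frac{242691}{48485} \approx -5.0055$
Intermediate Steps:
$r = 444$ ($r = 665 - 221 = 444$)
$Z = \frac{133}{111}$ ($Z = \frac{532}{444} = 532 \cdot \frac{1}{444} = \frac{133}{111} \approx 1.1982$)
$M{\left(C \right)} = \frac{2 C}{-438 + C}$
$M{\left(Z \right)} - t{\left(-1743 \right)} = 2 \cdot \frac{133}{111} \frac{1}{-438 + \frac{133}{111}} - 5 = 2 \cdot \frac{133}{111} \frac{1}{- \frac{48485}{111}} - 5 = 2 \cdot \frac{133}{111} \left(- \frac{111}{48485}\right) - 5 = - \frac{266}{48485} - 5 = - \frac{242691}{48485}$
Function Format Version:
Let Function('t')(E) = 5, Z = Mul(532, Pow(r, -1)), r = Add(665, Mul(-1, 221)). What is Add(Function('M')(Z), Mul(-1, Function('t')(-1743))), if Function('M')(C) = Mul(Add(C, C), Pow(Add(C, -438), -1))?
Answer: Rational(-242691, 48485) ≈ -5.0055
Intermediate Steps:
r = 444 (r = Add(665, -221) = 444)
Z = Rational(133, 111) (Z = Mul(532, Pow(444, -1)) = Mul(532, Rational(1, 444)) = Rational(133, 111) ≈ 1.1982)
Function('M')(C) = Mul(2, C, Pow(Add(-438, C), -1)) (Function('M')(C) = Mul(Mul(2, C), Pow(Add(-438, C), -1)) = Mul(2, C, Pow(Add(-438, C), -1)))
Add(Function('M')(Z), Mul(-1, Function('t')(-1743))) = Add(Mul(2, Rational(133, 111), Pow(Add(-438, Rational(133, 111)), -1)), Mul(-1, 5)) = Add(Mul(2, Rational(133, 111), Pow(Rational(-48485, 111), -1)), -5) = Add(Mul(2, Rational(133, 111), Rational(-111, 48485)), -5) = Add(Rational(-266, 48485), -5) = Rational(-242691, 48485)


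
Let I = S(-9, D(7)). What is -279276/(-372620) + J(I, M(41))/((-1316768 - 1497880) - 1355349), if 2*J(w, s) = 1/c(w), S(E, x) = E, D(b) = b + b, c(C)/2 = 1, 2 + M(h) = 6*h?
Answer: 1164579989017/1553824282140 ≈ 0.74949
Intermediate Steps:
M(h) = -2 + 6*h
c(C) = 2 (c(C) = 2*1 = 2)
D(b) = 2*b
I = -9
J(w, s) = 1/4 (J(w, s) = (1/2)/2 = (1/2)*(1/2) = 1/4)
-279276/(-372620) + J(I, M(41))/((-1316768 - 1497880) - 1355349) = -279276/(-372620) + 1/(4*((-1316768 - 1497880) - 1355349)) = -279276*(-1/372620) + 1/(4*(-2814648 - 1355349)) = 69819/93155 + (1/4)/(-4169997) = 69819/93155 + (1/4)*(-1/4169997) = 69819/93155 - 1/16679988 = 1164579989017/1553824282140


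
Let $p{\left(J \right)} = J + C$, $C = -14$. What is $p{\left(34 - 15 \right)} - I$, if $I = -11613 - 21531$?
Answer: $33149$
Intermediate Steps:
$p{\left(J \right)} = -14 + J$ ($p{\left(J \right)} = J - 14 = -14 + J$)
$I = -33144$ ($I = -11613 - 21531 = -33144$)
$p{\left(34 - 15 \right)} - I = \left(-14 + \left(34 - 15\right)\right) - -33144 = \left(-14 + \left(34 - 15\right)\right) + 33144 = \left(-14 + 19\right) + 33144 = 5 + 33144 = 33149$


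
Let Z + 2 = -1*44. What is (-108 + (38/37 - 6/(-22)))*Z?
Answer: 1997642/407 ≈ 4908.2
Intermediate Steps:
Z = -46 (Z = -2 - 1*44 = -2 - 44 = -46)
(-108 + (38/37 - 6/(-22)))*Z = (-108 + (38/37 - 6/(-22)))*(-46) = (-108 + (38*(1/37) - 6*(-1/22)))*(-46) = (-108 + (38/37 + 3/11))*(-46) = (-108 + 529/407)*(-46) = -43427/407*(-46) = 1997642/407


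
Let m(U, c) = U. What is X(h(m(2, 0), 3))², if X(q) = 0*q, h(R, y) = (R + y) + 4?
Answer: 0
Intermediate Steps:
h(R, y) = 4 + R + y
X(q) = 0
X(h(m(2, 0), 3))² = 0² = 0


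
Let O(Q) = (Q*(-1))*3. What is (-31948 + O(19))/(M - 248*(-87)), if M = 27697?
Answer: -32005/49273 ≈ -0.64954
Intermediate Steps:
O(Q) = -3*Q (O(Q) = -Q*3 = -3*Q)
(-31948 + O(19))/(M - 248*(-87)) = (-31948 - 3*19)/(27697 - 248*(-87)) = (-31948 - 57)/(27697 + 21576) = -32005/49273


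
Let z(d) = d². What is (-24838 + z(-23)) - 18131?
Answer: -42440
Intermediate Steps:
(-24838 + z(-23)) - 18131 = (-24838 + (-23)²) - 18131 = (-24838 + 529) - 18131 = -24309 - 18131 = -42440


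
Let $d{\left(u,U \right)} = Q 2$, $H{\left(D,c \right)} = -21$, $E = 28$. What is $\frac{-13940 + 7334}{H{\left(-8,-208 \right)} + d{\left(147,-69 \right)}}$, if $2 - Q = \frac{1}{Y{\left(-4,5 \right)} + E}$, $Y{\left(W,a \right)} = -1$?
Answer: $\frac{178362}{461} \approx 386.9$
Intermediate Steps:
$Q = \frac{53}{27}$ ($Q = 2 - \frac{1}{-1 + 28} = 2 - \frac{1}{27} = \frac{53}{27} \approx 1.963$)
$d{\left(u,U \right)} = \frac{106}{27}$ ($d{\left(u,U \right)} = \frac{53}{27} \cdot 2 = \frac{106}{27}$)
$\frac{-13940 + 7334}{H{\left(-8,-208 \right)} + d{\left(147,-69 \right)}} = \frac{-13940 + 7334}{-21 + \frac{106}{27}} = - \frac{6606}{- \frac{461}{27}} = \left(-6606\right) \left(- \frac{27}{461}\right) = \frac{178362}{461}$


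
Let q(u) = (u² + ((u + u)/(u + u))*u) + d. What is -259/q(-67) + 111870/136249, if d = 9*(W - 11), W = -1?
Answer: 447318689/587778186 ≈ 0.76103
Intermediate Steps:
d = -108 (d = 9*(-1 - 11) = 9*(-12) = -108)
q(u) = -108 + u + u² (q(u) = (u² + ((u + u)/(u + u))*u) - 108 = (u² + ((2*u)/((2*u)))*u) - 108 = (u² + ((2*u)*(1/(2*u)))*u) - 108 = (u² + 1*u) - 108 = (u² + u) - 108 = (u + u²) - 108 = -108 + u + u²)
-259/q(-67) + 111870/136249 = -259/(-108 - 67 + (-67)²) + 111870/136249 = -259/(-108 - 67 + 4489) + 111870*(1/136249) = -259/4314 + 111870/136249 = 447318689/587778186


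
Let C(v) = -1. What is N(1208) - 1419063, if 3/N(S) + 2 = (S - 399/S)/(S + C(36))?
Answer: -689309891243/485749 ≈ -1.4191e+6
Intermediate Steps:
N(S) = 3/(-2 + (S - 399/S)/(-1 + S)) (N(S) = 3/(-2 + (S - 399/S)/(S - 1)) = 3/(-2 + (S - 399/S)/(-1 + S)))
N(1208) - 1419063 = 3*1208*(1 - 1*1208)/(399 + 1208**2 - 2*1208) - 1419063 = 3*1208*(1 - 1208)/(399 + 1459264 - 2416) - 1419063 = 3*1208*(-1207)/1457247 - 1419063 = 3*1208*(1/1457247)*(-1207) - 1419063 = -1458056/485749 - 1419063 = -689309891243/485749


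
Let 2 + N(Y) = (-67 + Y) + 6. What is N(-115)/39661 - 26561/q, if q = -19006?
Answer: 61767809/44340998 ≈ 1.3930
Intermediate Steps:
N(Y) = -63 + Y (N(Y) = -2 + ((-67 + Y) + 6) = -2 + (-61 + Y) = -63 + Y)
N(-115)/39661 - 26561/q = (-63 - 115)/39661 - 26561/(-19006) = -178*1/39661 - 26561*(-1/19006) = -178/39661 + 26561/19006 = 61767809/44340998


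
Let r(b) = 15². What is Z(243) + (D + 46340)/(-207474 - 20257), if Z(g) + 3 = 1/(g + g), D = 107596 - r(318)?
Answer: -406507613/110677266 ≈ -3.6729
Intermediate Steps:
r(b) = 225
D = 107371 (D = 107596 - 1*225 = 107596 - 225 = 107371)
Z(g) = -3 + 1/(2*g) (Z(g) = -3 + 1/(g + g) = -3 + 1/(2*g))
Z(243) + (D + 46340)/(-207474 - 20257) = (-3 + (½)/243) + (107371 + 46340)/(-207474 - 20257) = (-3 + (½)*(1/243)) + 153711/(-227731) = (-3 + 1/486) + 153711*(-1/227731) = -1457/486 - 153711/227731 = -406507613/110677266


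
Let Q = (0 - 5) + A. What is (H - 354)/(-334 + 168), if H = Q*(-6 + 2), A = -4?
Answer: 159/83 ≈ 1.9157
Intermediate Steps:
Q = -9 (Q = (0 - 5) - 4 = -5 - 4 = -9)
H = 36 (H = -9*(-6 + 2) = -9*(-4) = 36)
(H - 354)/(-334 + 168) = (36 - 354)/(-334 + 168) = -318/(-166) = -318*(-1/166) = 159/83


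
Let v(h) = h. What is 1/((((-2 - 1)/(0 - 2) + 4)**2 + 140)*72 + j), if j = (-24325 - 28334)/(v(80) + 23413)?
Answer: 7831/95974845 ≈ 8.1594e-5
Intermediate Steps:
j = -17553/7831 (j = (-24325 - 28334)/(80 + 23413) = -52659/23493 = -52659*1/23493 = -17553/7831 ≈ -2.2415)
1/((((-2 - 1)/(0 - 2) + 4)**2 + 140)*72 + j) = 1/((((-2 - 1)/(0 - 2) + 4)**2 + 140)*72 - 17553/7831) = 1/(((-3/(-2) + 4)**2 + 140)*72 - 17553/7831) = 1/(((-3*(-1/2) + 4)**2 + 140)*72 - 17553/7831) = 1/(((3/2 + 4)**2 + 140)*72 - 17553/7831) = 1/(((11/2)**2 + 140)*72 - 17553/7831) = 1/((121/4 + 140)*72 - 17553/7831) = 1/((681/4)*72 - 17553/7831) = 1/(12258 - 17553/7831) = 1/(95974845/7831) = 7831/95974845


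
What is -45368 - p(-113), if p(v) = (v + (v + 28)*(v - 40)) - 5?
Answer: -58255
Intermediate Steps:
p(v) = -5 + v + (-40 + v)*(28 + v) (p(v) = (v + (28 + v)*(-40 + v)) - 5 = (v + (-40 + v)*(28 + v)) - 5 = -5 + v + (-40 + v)*(28 + v))
-45368 - p(-113) = -45368 - (-1125 + (-113)² - 11*(-113)) = -45368 - (-1125 + 12769 + 1243) = -45368 - 1*12887 = -45368 - 12887 = -58255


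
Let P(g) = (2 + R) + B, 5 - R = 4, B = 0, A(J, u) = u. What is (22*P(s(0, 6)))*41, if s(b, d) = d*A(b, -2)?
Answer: 2706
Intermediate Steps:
R = 1 (R = 5 - 1*4 = 5 - 4 = 1)
s(b, d) = -2*d (s(b, d) = d*(-2) = -2*d)
P(g) = 3 (P(g) = (2 + 1) + 0 = 3 + 0 = 3)
(22*P(s(0, 6)))*41 = (22*3)*41 = 66*41 = 2706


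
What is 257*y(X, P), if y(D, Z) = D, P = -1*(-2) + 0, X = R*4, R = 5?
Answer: 5140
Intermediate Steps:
X = 20 (X = 5*4 = 20)
P = 2 (P = 2 + 0 = 2)
257*y(X, P) = 257*20 = 5140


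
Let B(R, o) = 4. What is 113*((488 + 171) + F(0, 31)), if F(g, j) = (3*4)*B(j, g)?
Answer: 79891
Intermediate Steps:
F(g, j) = 48 (F(g, j) = (3*4)*4 = 12*4 = 48)
113*((488 + 171) + F(0, 31)) = 113*((488 + 171) + 48) = 113*(659 + 48) = 113*707 = 79891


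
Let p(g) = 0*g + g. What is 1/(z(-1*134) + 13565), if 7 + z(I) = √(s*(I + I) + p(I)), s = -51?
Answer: 6779/91902915 - √13534/183805830 ≈ 7.3130e-5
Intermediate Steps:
p(g) = g (p(g) = 0 + g = g)
z(I) = -7 + √101*√(-I) (z(I) = -7 + √(-51*(I + I) + I) = -7 + √(-102*I + I) = -7 + √(-101*I) = -7 + √101*√(-I))
1/(z(-1*134) + 13565) = 1/((-7 + √101*√(-(-1)*134)) + 13565) = 1/((-7 + √101*√(-1*(-134))) + 13565) = 1/((-7 + √101*√134) + 13565) = 1/((-7 + √13534) + 13565) = 1/(13558 + √13534)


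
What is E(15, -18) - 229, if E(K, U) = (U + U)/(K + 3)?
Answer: -231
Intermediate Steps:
E(K, U) = 2*U/(3 + K) (E(K, U) = (2*U)/(3 + K) = 2*U/(3 + K))
E(15, -18) - 229 = 2*(-18)/(3 + 15) - 229 = 2*(-18)/18 - 229 = 2*(-18)*(1/18) - 229 = -2 - 229 = -231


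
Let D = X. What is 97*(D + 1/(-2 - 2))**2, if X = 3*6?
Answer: 488977/16 ≈ 30561.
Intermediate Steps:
X = 18
D = 18
97*(D + 1/(-2 - 2))**2 = 97*(18 + 1/(-2 - 2))**2 = 97*(18 + 1/(-4))**2 = 97*(18 - 1/4)**2 = 97*(71/4)**2 = 97*(5041/16) = 488977/16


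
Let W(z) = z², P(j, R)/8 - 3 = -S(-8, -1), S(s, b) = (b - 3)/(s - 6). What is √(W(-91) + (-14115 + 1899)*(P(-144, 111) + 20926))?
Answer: I*√12538560839/7 ≈ 15997.0*I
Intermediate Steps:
S(s, b) = (-3 + b)/(-6 + s)
P(j, R) = 152/7 (P(j, R) = 24 + 8*(-(-3 - 1)/(-6 - 8)) = 24 + 8*(-(-4)/(-14)) = 24 + 8*(-(-1)*(-4)/14) = 24 + 8*(-1*2/7) = 24 + 8*(-2/7) = 24 - 16/7 = 152/7)
√(W(-91) + (-14115 + 1899)*(P(-144, 111) + 20926)) = √((-91)² + (-14115 + 1899)*(152/7 + 20926)) = √(8281 - 12216*146634/7) = √(8281 - 1791280944/7) = √(-1791222977/7) = I*√12538560839/7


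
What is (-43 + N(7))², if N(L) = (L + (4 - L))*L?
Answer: 225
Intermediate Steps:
N(L) = 4*L
(-43 + N(7))² = (-43 + 4*7)² = (-43 + 28)² = (-15)² = 225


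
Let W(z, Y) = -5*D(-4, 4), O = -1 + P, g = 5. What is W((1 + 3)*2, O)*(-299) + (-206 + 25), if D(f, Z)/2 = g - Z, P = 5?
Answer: 2809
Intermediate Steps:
D(f, Z) = 10 - 2*Z (D(f, Z) = 2*(5 - Z) = 10 - 2*Z)
O = 4 (O = -1 + 5 = 4)
W(z, Y) = -10 (W(z, Y) = -5*(10 - 2*4) = -5*(10 - 8) = -5*2 = -10)
W((1 + 3)*2, O)*(-299) + (-206 + 25) = -10*(-299) + (-206 + 25) = 2990 - 181 = 2809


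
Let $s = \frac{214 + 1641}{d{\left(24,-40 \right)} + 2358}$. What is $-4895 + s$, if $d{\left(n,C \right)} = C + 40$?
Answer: $- \frac{11540555}{2358} \approx -4894.2$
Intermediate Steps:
$d{\left(n,C \right)} = 40 + C$
$s = \frac{1855}{2358}$ ($s = \frac{214 + 1641}{\left(40 - 40\right) + 2358} = \frac{1855}{0 + 2358} = \frac{1855}{2358} \approx 0.78668$)
$-4895 + s = -4895 + \frac{1855}{2358} = - \frac{11540555}{2358}$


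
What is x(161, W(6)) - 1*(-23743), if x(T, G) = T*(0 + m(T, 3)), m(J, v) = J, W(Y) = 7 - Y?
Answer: 49664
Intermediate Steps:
x(T, G) = T² (x(T, G) = T*(0 + T) = T*T = T²)
x(161, W(6)) - 1*(-23743) = 161² - 1*(-23743) = 25921 + 23743 = 49664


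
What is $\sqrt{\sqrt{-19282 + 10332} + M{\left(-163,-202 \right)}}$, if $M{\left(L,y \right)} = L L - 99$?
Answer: $\sqrt{26470 + 5 i \sqrt{358}} \approx 162.7 + 0.2907 i$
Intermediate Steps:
$M{\left(L,y \right)} = -99 + L^{2}$ ($M{\left(L,y \right)} = L^{2} - 99 = -99 + L^{2}$)
$\sqrt{\sqrt{-19282 + 10332} + M{\left(-163,-202 \right)}} = \sqrt{\sqrt{-19282 + 10332} - \left(99 - \left(-163\right)^{2}\right)} = \sqrt{\sqrt{-8950} + \left(-99 + 26569\right)} = \sqrt{5 i \sqrt{358} + 26470} = \sqrt{26470 + 5 i \sqrt{358}}$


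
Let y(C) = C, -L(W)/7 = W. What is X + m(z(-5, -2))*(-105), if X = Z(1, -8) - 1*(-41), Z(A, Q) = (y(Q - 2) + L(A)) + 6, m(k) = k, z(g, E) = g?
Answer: 555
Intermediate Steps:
L(W) = -7*W
Z(A, Q) = 4 + Q - 7*A (Z(A, Q) = ((Q - 2) - 7*A) + 6 = ((-2 + Q) - 7*A) + 6 = (-2 + Q - 7*A) + 6 = 4 + Q - 7*A)
X = 30 (X = (4 - 8 - 7*1) - 1*(-41) = (4 - 8 - 7) + 41 = -11 + 41 = 30)
X + m(z(-5, -2))*(-105) = 30 - 5*(-105) = 30 + 525 = 555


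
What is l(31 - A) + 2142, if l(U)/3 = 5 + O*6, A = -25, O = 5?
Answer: 2247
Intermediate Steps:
l(U) = 105 (l(U) = 3*(5 + 5*6) = 3*(5 + 30) = 3*35 = 105)
l(31 - A) + 2142 = 105 + 2142 = 2247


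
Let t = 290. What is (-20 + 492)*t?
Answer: 136880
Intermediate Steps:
(-20 + 492)*t = (-20 + 492)*290 = 472*290 = 136880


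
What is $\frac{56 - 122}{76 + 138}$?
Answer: $- \frac{33}{107} \approx -0.30841$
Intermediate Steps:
$\frac{56 - 122}{76 + 138} = - \frac{66}{214} = \left(-66\right) \frac{1}{214} = - \frac{33}{107}$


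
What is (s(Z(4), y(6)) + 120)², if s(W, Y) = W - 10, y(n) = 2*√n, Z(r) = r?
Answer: 12996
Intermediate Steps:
s(W, Y) = -10 + W
(s(Z(4), y(6)) + 120)² = ((-10 + 4) + 120)² = (-6 + 120)² = 114² = 12996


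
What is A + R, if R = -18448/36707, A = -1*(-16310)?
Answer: 598672722/36707 ≈ 16310.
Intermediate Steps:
A = 16310
R = -18448/36707 (R = -18448*1/36707 = -18448/36707 ≈ -0.50257)
A + R = 16310 - 18448/36707 = 598672722/36707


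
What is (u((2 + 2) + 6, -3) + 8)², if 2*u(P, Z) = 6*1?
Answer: 121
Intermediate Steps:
u(P, Z) = 3 (u(P, Z) = (6*1)/2 = (½)*6 = 3)
(u((2 + 2) + 6, -3) + 8)² = (3 + 8)² = 11² = 121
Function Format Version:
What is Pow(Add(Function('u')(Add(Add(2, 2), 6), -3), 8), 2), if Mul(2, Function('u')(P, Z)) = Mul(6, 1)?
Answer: 121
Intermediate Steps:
Function('u')(P, Z) = 3 (Function('u')(P, Z) = Mul(Rational(1, 2), Mul(6, 1)) = Mul(Rational(1, 2), 6) = 3)
Pow(Add(Function('u')(Add(Add(2, 2), 6), -3), 8), 2) = Pow(Add(3, 8), 2) = Pow(11, 2) = 121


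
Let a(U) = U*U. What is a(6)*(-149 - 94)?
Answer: -8748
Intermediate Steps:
a(U) = U²
a(6)*(-149 - 94) = 6²*(-149 - 94) = 36*(-243) = -8748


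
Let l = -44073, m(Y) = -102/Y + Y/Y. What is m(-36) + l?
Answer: -264415/6 ≈ -44069.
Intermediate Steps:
m(Y) = 1 - 102/Y (m(Y) = -102/Y + 1 = 1 - 102/Y)
m(-36) + l = (-102 - 36)/(-36) - 44073 = -1/36*(-138) - 44073 = 23/6 - 44073 = -264415/6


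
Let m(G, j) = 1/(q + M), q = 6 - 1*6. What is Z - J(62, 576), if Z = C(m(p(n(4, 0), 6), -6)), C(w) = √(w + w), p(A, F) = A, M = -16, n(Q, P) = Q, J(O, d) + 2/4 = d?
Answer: -1151/2 + I*√2/4 ≈ -575.5 + 0.35355*I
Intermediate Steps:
q = 0 (q = 6 - 6 = 0)
J(O, d) = -½ + d
m(G, j) = -1/16 (m(G, j) = 1/(0 - 16) = 1/(-16) = -1/16)
C(w) = √2*√w (C(w) = √(2*w) = √2*√w)
Z = I*√2/4 (Z = √2*√(-1/16) = √2*(I/4) = I*√2/4 ≈ 0.35355*I)
Z - J(62, 576) = I*√2/4 - (-½ + 576) = I*√2/4 - 1*1151/2 = I*√2/4 - 1151/2 = -1151/2 + I*√2/4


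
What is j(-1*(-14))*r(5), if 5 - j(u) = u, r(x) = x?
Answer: -45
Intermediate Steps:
j(u) = 5 - u
j(-1*(-14))*r(5) = (5 - (-1)*(-14))*5 = (5 - 1*14)*5 = (5 - 14)*5 = -9*5 = -45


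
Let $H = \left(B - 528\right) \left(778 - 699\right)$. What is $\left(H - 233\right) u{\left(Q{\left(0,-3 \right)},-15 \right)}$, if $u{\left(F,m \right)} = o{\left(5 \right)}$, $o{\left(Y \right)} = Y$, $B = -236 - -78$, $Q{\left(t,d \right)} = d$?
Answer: $-272135$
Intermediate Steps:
$B = -158$ ($B = -236 + 78 = -158$)
$H = -54194$ ($H = \left(-158 - 528\right) \left(778 - 699\right) = \left(-686\right) 79 = -54194$)
$u{\left(F,m \right)} = 5$
$\left(H - 233\right) u{\left(Q{\left(0,-3 \right)},-15 \right)} = \left(-54194 - 233\right) 5 = \left(-54427\right) 5 = -272135$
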